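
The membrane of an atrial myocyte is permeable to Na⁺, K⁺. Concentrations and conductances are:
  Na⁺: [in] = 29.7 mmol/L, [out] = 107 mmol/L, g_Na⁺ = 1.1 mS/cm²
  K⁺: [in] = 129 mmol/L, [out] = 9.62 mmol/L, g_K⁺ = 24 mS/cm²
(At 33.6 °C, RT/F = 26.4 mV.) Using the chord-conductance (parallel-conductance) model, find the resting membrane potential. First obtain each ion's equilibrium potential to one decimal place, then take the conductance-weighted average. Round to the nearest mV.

-64 mV

E_Na⁺ = (26.4/1)·ln(107/29.7) = 33.8 mV
E_K⁺ = (26.4/1)·ln(9.62/129) = -68.5 mV
Vm = (Σ gᵢEᵢ)/(Σ gᵢ) = (1.1·33.8 + 24·-68.5) / (1.1 + 24)
= -1606.82 / 25.1 = -64.02 mV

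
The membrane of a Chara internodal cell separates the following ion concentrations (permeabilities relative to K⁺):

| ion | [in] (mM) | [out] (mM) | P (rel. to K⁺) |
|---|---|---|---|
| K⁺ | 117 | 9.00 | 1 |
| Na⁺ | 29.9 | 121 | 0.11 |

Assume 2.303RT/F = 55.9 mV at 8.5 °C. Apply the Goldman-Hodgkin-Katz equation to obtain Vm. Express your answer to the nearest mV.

Vm = 55.9 · log₁₀[(Σ P·[cation]ₒ + Σ P·[anion]ᵢ) / (Σ P·[cation]ᵢ + Σ P·[anion]ₒ)]
Numerator = 1×9.00 + 0.11×121 = 22.31
Denominator = 1×117 + 0.11×29.9 = 120.3
Vm = 55.9 · log₁₀(0.18547) = 55.9 × (-0.7317) = -40.90 mV

-41 mV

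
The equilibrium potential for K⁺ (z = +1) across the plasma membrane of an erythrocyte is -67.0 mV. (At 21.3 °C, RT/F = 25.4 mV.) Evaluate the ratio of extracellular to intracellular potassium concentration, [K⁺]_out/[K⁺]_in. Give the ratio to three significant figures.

0.0715

ln([out]/[in]) = E·z/(25.4) = -67.0 × 1 / 25.4 = -2.6378
[out]/[in] = e^(-2.6378) = 0.07152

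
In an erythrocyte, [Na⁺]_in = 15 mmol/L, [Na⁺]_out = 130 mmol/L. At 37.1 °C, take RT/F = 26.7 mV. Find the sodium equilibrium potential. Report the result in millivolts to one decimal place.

E = (26.7/z) · ln([Na⁺]_out/[Na⁺]_in) with z = +1.
= (26.7/1) · ln(130/15) = 26.70 · ln(8.667)
= 26.70 · (2.1595) = 57.66 mV

57.7 mV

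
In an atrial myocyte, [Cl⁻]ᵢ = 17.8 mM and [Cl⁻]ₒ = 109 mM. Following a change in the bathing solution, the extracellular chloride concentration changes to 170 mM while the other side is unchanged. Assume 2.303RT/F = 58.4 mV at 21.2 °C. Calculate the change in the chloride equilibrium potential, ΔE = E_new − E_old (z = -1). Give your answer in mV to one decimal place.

E_old = (58.4/-1)·log₁₀(109/17.8) = -45.96 mV
E_new = (58.4/-1)·log₁₀(170/17.8) = -57.23 mV
ΔE = -57.23 − (-45.96) = -11.27 mV

-11.3 mV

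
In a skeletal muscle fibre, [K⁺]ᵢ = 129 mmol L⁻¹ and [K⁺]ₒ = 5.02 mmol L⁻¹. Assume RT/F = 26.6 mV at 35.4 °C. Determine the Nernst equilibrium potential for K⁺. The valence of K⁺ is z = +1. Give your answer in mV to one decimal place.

-86.4 mV

E = (26.6/z) · ln([K⁺]_out/[K⁺]_in) with z = +1.
= (26.6/1) · ln(5.02/129) = 26.60 · ln(0.03891)
= 26.60 · (-3.2464) = -86.35 mV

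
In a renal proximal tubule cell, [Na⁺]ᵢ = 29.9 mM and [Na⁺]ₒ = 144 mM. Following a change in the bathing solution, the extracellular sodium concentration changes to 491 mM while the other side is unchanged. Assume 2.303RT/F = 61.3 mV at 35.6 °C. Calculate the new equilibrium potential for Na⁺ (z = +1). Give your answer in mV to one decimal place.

74.5 mV

After the shift: [Na⁺]_out = 491, [Na⁺]_in = 29.9 mM.
E_new = (61.3/1)·log₁₀(491/29.9) = 61.30 · (1.2154) = 74.50 mV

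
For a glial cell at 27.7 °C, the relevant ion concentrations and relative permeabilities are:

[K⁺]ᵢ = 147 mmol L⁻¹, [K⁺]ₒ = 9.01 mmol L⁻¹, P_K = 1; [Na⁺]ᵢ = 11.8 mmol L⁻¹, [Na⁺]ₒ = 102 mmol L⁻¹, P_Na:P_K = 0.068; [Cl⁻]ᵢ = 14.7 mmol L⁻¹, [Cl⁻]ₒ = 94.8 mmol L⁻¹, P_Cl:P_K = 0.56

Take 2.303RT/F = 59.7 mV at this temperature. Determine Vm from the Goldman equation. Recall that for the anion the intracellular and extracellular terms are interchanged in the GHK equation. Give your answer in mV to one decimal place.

Vm = 59.7 · log₁₀[(Σ P·[cation]ₒ + Σ P·[anion]ᵢ) / (Σ P·[cation]ᵢ + Σ P·[anion]ₒ)]
Numerator = 1×9.01 + 0.068×102 + 0.56×14.7 = 24.18
Denominator = 1×147 + 0.068×11.8 + 0.56×94.8 = 200.9
Vm = 59.7 · log₁₀(0.12035) = 59.7 × (-0.9195) = -54.90 mV

-54.9 mV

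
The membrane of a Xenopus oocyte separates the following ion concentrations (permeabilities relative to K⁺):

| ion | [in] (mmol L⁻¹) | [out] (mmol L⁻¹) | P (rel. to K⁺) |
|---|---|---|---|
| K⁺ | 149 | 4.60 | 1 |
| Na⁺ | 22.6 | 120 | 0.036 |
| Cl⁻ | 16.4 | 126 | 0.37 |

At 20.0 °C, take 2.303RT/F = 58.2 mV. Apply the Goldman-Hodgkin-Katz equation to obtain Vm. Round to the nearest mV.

-65 mV

Vm = 58.2 · log₁₀[(Σ P·[cation]ₒ + Σ P·[anion]ᵢ) / (Σ P·[cation]ᵢ + Σ P·[anion]ₒ)]
Numerator = 1×4.60 + 0.036×120 + 0.37×16.4 = 14.99
Denominator = 1×149 + 0.036×22.6 + 0.37×126 = 196.4
Vm = 58.2 · log₁₀(0.076301) = 58.2 × (-1.1175) = -65.04 mV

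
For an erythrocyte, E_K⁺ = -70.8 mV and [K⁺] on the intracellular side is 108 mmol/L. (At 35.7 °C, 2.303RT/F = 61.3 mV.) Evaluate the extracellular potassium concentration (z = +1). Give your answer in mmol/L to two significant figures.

7.6 mmol/L

Nernst: E = (61.3/1) · log₁₀([out]/[in]), so log₁₀([out]/[in]) = -70.8 × 1 / 61.3 = -1.1550.
[out]/[in] = 10^(-1.1550) = 0.06999.
[out] = 0.06999 × 108 = 7.559 mmol/L.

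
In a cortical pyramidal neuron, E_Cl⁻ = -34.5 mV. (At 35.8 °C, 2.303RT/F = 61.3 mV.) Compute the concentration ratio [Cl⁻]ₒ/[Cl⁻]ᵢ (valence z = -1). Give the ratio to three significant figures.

3.65

log₁₀([out]/[in]) = E·z/(61.3) = -34.5 × -1 / 61.3 = 0.5628
[out]/[in] = 10^(0.5628) = 3.654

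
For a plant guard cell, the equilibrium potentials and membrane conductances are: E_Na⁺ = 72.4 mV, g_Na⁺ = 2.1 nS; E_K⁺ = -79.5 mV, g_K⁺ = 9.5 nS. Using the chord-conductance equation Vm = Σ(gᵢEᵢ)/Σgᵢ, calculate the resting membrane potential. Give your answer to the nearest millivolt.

Σ gᵢEᵢ = 2.1·(72.4) + 9.5·(-79.5) = -603.21
Σ gᵢ = 2.1 + 9.5 = 11.6
Vm = -603.21 / 11.6 = -52.00 mV

-52 mV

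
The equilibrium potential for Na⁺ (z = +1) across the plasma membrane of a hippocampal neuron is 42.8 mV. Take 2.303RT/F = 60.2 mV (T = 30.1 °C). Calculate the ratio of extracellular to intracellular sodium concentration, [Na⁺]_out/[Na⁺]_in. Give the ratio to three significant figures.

5.14

log₁₀([out]/[in]) = E·z/(60.2) = 42.8 × 1 / 60.2 = 0.7110
[out]/[in] = 10^(0.7110) = 5.14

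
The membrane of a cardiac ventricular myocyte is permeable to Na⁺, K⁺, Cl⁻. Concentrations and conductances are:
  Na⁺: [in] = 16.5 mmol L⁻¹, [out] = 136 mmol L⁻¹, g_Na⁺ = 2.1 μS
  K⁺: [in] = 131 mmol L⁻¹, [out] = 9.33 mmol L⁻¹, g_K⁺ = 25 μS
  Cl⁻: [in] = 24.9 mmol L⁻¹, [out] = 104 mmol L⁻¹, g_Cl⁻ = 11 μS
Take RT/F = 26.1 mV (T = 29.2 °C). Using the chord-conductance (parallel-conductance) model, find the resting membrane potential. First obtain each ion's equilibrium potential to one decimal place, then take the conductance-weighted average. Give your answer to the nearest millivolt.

E_Na⁺ = (26.1/1)·ln(136/16.5) = 55.1 mV
E_K⁺ = (26.1/1)·ln(9.33/131) = -69.0 mV
E_Cl⁻ = (26.1/-1)·ln(104/24.9) = -37.3 mV
Vm = (Σ gᵢEᵢ)/(Σ gᵢ) = (2.1·55.1 + 25·-69.0 + 11·-37.3) / (2.1 + 25 + 11)
= -2019.59 / 38.1 = -53.01 mV

-53 mV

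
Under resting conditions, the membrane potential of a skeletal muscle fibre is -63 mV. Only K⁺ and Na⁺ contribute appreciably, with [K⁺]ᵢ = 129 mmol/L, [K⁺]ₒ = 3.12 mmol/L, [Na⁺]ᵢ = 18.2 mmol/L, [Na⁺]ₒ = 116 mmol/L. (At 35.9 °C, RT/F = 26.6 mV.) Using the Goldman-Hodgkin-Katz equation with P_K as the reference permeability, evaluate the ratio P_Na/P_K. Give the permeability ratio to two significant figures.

Let α = P_Na/P_K. GHK: Vm = 26.6·ln[(Kₒ + α·Naₒ)/(Kᵢ + α·Naᵢ)].
e^(Vm/26.6) = e^(-63.0/26.6) = 0.093628
So 0.093628·(Kᵢ + α·Naᵢ) = Kₒ + α·Naₒ → α = (0.093628·129.0 − 3.12) / (116.0 − 0.093628·18.2)
α = (12.08 − 3.12) / (116.0 − 1.704) = 8.958/114.3 = 0.07838

0.078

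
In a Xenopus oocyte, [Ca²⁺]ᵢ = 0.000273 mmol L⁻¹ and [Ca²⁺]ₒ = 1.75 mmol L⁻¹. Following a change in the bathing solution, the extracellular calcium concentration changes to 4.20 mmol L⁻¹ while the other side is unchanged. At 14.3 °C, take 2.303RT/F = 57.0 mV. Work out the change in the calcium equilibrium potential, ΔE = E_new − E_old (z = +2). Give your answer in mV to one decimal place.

10.8 mV

E_old = (57.0/2)·log₁₀(1.75/0.000273) = 108.50 mV
E_new = (57.0/2)·log₁₀(4.20/0.000273) = 119.33 mV
ΔE = 119.33 − (108.50) = 10.84 mV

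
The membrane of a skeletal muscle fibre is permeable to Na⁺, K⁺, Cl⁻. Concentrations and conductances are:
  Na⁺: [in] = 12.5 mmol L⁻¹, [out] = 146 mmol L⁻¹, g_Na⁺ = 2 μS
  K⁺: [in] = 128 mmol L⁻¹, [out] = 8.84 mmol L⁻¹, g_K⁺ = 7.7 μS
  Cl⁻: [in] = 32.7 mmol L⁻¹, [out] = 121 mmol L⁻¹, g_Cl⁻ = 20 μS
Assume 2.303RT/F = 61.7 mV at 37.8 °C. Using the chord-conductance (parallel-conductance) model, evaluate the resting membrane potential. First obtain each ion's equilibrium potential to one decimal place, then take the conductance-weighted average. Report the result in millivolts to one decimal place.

-37.8 mV

E_Na⁺ = (61.7/1)·log₁₀(146/12.5) = 65.9 mV
E_K⁺ = (61.7/1)·log₁₀(8.84/128) = -71.6 mV
E_Cl⁻ = (61.7/-1)·log₁₀(121/32.7) = -35.1 mV
Vm = (Σ gᵢEᵢ)/(Σ gᵢ) = (2·65.9 + 7.7·-71.6 + 20·-35.1) / (2 + 7.7 + 20)
= -1121.52 / 29.7 = -37.76 mV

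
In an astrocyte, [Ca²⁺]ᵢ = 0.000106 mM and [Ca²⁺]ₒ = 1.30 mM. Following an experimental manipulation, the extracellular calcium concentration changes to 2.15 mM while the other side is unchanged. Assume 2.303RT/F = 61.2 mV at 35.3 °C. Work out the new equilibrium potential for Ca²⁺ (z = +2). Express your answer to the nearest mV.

After the shift: [Ca²⁺]_out = 2.15, [Ca²⁺]_in = 0.000106 mM.
E_new = (61.2/2)·log₁₀(2.15/0.000106) = 30.60 · (4.3071) = 131.80 mV

132 mV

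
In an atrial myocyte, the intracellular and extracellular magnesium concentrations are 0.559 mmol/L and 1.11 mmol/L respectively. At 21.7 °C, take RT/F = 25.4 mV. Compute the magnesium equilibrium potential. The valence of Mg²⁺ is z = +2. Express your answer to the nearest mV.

9 mV

E = (25.4/z) · ln([Mg²⁺]_out/[Mg²⁺]_in) with z = +2.
= (25.4/2) · ln(1.11/0.559) = 12.70 · ln(1.986)
= 12.70 · (0.6860) = 8.71 mV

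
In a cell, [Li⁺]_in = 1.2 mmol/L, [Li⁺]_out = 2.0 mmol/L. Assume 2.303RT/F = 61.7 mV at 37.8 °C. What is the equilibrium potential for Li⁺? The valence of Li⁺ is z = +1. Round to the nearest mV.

14 mV

E = (61.7/z) · log₁₀([Li⁺]_out/[Li⁺]_in) with z = +1.
= (61.7/1) · log₁₀(2.0/1.2) = 61.70 · log₁₀(1.667)
= 61.70 · (0.2218) = 13.69 mV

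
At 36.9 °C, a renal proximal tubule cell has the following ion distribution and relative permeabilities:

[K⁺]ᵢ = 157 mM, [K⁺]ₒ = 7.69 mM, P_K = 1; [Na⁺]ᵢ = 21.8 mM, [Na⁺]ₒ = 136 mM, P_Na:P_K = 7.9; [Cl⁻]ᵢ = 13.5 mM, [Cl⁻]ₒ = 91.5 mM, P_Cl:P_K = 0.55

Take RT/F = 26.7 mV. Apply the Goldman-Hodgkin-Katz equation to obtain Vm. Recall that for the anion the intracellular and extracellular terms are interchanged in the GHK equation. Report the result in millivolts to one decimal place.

28.2 mV

Vm = 26.7 · ln[(Σ P·[cation]ₒ + Σ P·[anion]ᵢ) / (Σ P·[cation]ᵢ + Σ P·[anion]ₒ)]
Numerator = 1×7.69 + 7.9×136 + 0.55×13.5 = 1090
Denominator = 1×157 + 7.9×21.8 + 0.55×91.5 = 379.5
Vm = 26.7 · ln(2.8706) = 26.7 × (1.0545) = 28.16 mV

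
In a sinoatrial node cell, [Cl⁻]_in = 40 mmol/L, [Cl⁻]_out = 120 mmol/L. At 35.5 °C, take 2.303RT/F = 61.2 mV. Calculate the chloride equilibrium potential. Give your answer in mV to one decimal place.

-29.2 mV

E = (61.2/z) · log₁₀([Cl⁻]_out/[Cl⁻]_in) with z = -1.
For an anion, dividing by z = -1 reverses the sign.
= (61.2/-1) · log₁₀(120/40) = -61.20 · log₁₀(3)
= -61.20 · (0.4771) = -29.20 mV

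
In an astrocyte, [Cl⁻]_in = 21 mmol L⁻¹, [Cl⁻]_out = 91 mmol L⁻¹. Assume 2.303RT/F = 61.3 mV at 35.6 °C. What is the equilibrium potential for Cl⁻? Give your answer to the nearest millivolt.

-39 mV

E = (61.3/z) · log₁₀([Cl⁻]_out/[Cl⁻]_in) with z = -1.
For an anion, dividing by z = -1 reverses the sign.
= (61.3/-1) · log₁₀(91/21) = -61.30 · log₁₀(4.333)
= -61.30 · (0.6368) = -39.04 mV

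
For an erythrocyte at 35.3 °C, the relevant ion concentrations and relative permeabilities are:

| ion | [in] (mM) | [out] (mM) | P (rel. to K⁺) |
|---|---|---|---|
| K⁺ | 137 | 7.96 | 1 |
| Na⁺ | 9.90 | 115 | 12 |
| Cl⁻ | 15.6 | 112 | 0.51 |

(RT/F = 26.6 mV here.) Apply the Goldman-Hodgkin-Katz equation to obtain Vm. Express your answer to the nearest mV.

Vm = 26.6 · ln[(Σ P·[cation]ₒ + Σ P·[anion]ᵢ) / (Σ P·[cation]ᵢ + Σ P·[anion]ₒ)]
Numerator = 1×7.96 + 12×115 + 0.51×15.6 = 1396
Denominator = 1×137 + 12×9.90 + 0.51×112 = 312.9
Vm = 26.6 · ln(4.4609) = 26.6 × (1.4954) = 39.78 mV

40 mV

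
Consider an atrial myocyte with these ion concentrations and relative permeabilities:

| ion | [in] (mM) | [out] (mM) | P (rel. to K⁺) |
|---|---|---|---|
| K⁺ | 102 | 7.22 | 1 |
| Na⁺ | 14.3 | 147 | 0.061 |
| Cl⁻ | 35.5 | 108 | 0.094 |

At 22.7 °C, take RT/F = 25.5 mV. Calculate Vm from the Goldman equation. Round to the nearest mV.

-45 mV

Vm = 25.5 · ln[(Σ P·[cation]ₒ + Σ P·[anion]ᵢ) / (Σ P·[cation]ᵢ + Σ P·[anion]ₒ)]
Numerator = 1×7.22 + 0.061×147 + 0.094×35.5 = 19.52
Denominator = 1×102 + 0.061×14.3 + 0.094×108 = 113
Vm = 25.5 · ln(0.17274) = 25.5 × (-1.7560) = -44.78 mV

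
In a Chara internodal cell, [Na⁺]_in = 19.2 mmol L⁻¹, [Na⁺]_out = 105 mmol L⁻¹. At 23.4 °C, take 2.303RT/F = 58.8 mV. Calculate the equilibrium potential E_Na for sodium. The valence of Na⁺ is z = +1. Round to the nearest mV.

43 mV

E = (58.8/z) · log₁₀([Na⁺]_out/[Na⁺]_in) with z = +1.
= (58.8/1) · log₁₀(105/19.2) = 58.80 · log₁₀(5.469)
= 58.80 · (0.7379) = 43.39 mV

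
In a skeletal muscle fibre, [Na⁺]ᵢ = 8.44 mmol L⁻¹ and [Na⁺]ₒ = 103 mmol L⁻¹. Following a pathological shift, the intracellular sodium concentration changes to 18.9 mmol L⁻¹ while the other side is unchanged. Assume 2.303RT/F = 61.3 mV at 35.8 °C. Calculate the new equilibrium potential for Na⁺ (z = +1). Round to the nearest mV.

After the shift: [Na⁺]_out = 103, [Na⁺]_in = 18.9 mmol L⁻¹.
E_new = (61.3/1)·log₁₀(103/18.9) = 61.30 · (0.7364) = 45.14 mV

45 mV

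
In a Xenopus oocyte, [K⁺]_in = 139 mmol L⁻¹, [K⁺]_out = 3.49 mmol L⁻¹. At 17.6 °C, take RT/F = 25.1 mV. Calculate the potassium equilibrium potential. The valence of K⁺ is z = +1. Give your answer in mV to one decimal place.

E = (25.1/z) · ln([K⁺]_out/[K⁺]_in) with z = +1.
= (25.1/1) · ln(3.49/139) = 25.10 · ln(0.02511)
= 25.10 · (-3.6846) = -92.48 mV

-92.5 mV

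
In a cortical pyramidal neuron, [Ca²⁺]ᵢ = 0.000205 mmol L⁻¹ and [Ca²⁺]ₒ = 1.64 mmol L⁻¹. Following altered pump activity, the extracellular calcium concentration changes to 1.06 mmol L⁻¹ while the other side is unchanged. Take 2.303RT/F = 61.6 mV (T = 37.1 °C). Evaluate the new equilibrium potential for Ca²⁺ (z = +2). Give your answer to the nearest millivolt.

114 mV

After the shift: [Ca²⁺]_out = 1.06, [Ca²⁺]_in = 0.000205 mmol L⁻¹.
E_new = (61.6/2)·log₁₀(1.06/0.000205) = 30.80 · (3.7136) = 114.38 mV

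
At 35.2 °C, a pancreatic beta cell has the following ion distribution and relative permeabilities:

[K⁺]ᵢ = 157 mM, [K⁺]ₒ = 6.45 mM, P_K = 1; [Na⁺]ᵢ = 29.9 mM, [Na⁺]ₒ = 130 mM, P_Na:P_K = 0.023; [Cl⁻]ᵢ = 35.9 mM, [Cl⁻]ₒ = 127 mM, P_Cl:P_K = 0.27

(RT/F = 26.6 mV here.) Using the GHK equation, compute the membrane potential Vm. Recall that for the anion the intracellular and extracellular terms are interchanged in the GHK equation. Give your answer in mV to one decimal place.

-61.3 mV

Vm = 26.6 · ln[(Σ P·[cation]ₒ + Σ P·[anion]ᵢ) / (Σ P·[cation]ᵢ + Σ P·[anion]ₒ)]
Numerator = 1×6.45 + 0.023×130 + 0.27×35.9 = 19.13
Denominator = 1×157 + 0.023×29.9 + 0.27×127 = 192
Vm = 26.6 · ln(0.099663) = 26.6 × (-2.3060) = -61.34 mV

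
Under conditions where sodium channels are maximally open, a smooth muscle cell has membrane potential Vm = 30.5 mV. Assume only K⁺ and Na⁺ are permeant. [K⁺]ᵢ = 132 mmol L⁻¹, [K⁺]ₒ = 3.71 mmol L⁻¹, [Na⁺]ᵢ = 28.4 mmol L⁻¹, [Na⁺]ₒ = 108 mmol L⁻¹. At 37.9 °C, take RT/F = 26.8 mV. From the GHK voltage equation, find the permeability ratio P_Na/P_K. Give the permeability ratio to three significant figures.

Let α = P_Na/P_K. GHK: Vm = 26.8·ln[(Kₒ + α·Naₒ)/(Kᵢ + α·Naᵢ)].
e^(Vm/26.8) = e^(30.5/26.8) = 3.1207
So 3.1207·(Kᵢ + α·Naᵢ) = Kₒ + α·Naₒ → α = (3.1207·132.0 − 3.71) / (108.0 − 3.1207·28.4)
α = (411.9 − 3.71) / (108.0 − 88.63) = 408.2/19.37 = 21.07

21.1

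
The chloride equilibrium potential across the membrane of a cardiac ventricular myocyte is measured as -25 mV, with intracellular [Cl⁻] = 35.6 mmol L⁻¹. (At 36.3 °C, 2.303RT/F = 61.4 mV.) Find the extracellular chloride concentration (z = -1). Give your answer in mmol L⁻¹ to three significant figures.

Nernst: E = (61.4/-1) · log₁₀([out]/[in]), so log₁₀([out]/[in]) = -25.0 × -1 / 61.4 = 0.4072.
[out]/[in] = 10^(0.4072) = 2.554.
[out] = 2.554 × 35.6 = 90.91 mmol L⁻¹.

90.9 mmol L⁻¹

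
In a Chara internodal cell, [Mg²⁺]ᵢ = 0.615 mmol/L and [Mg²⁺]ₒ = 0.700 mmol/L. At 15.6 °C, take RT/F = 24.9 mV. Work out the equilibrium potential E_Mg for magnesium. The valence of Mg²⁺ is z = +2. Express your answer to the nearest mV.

2 mV

E = (24.9/z) · ln([Mg²⁺]_out/[Mg²⁺]_in) with z = +2.
= (24.9/2) · ln(0.700/0.615) = 12.45 · ln(1.138)
= 12.45 · (0.1295) = 1.61 mV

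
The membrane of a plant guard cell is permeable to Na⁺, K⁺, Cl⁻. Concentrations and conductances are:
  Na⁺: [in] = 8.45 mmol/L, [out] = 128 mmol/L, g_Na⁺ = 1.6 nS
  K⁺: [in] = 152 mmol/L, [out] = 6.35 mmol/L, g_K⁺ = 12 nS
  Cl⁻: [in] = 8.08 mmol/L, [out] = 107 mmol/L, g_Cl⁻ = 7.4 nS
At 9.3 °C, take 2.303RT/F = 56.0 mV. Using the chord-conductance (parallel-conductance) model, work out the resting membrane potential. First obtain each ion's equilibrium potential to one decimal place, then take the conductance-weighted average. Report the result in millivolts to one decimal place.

-61.2 mV

E_Na⁺ = (56.0/1)·log₁₀(128/8.45) = 66.1 mV
E_K⁺ = (56.0/1)·log₁₀(6.35/152) = -77.2 mV
E_Cl⁻ = (56.0/-1)·log₁₀(107/8.08) = -62.8 mV
Vm = (Σ gᵢEᵢ)/(Σ gᵢ) = (1.6·66.1 + 12·-77.2 + 7.4·-62.8) / (1.6 + 12 + 7.4)
= -1285.36 / 21 = -61.21 mV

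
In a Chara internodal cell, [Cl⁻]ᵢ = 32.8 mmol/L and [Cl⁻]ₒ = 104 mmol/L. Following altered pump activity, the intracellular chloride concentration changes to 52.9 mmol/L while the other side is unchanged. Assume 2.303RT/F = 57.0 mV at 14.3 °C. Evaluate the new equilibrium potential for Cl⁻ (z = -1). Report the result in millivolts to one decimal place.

-16.7 mV

After the shift: [Cl⁻]_out = 104, [Cl⁻]_in = 52.9 mmol/L.
E_new = (57.0/-1)·log₁₀(104/52.9) = -57.00 · (0.2936) = -16.73 mV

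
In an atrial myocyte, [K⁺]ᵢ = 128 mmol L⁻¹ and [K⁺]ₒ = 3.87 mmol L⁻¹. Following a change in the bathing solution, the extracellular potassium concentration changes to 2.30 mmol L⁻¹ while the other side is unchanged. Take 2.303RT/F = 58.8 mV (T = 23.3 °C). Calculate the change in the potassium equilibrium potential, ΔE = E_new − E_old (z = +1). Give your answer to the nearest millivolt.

-13 mV

E_old = (58.8/1)·log₁₀(3.87/128) = -89.35 mV
E_new = (58.8/1)·log₁₀(2.30/128) = -102.63 mV
ΔE = -102.63 − (-89.35) = -13.29 mV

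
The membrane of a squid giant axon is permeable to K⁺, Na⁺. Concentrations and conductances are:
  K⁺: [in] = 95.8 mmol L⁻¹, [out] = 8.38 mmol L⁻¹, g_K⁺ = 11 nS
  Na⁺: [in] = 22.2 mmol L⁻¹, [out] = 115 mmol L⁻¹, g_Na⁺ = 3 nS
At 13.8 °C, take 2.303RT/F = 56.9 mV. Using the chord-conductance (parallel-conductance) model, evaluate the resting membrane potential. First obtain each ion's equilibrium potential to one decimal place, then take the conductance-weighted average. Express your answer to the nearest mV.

-39 mV

E_K⁺ = (56.9/1)·log₁₀(8.38/95.8) = -60.2 mV
E_Na⁺ = (56.9/1)·log₁₀(115/22.2) = 40.6 mV
Vm = (Σ gᵢEᵢ)/(Σ gᵢ) = (11·-60.2 + 3·40.6) / (11 + 3)
= -540.40 / 14 = -38.60 mV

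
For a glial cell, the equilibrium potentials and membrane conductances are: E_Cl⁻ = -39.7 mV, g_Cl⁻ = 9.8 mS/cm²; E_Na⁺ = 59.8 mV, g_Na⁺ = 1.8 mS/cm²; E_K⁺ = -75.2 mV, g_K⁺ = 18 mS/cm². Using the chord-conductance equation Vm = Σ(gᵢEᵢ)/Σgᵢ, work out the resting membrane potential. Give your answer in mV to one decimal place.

-55.2 mV

Σ gᵢEᵢ = 9.8·(-39.7) + 1.8·(59.8) + 18·(-75.2) = -1635.02
Σ gᵢ = 9.8 + 1.8 + 18 = 29.6
Vm = -1635.02 / 29.6 = -55.24 mV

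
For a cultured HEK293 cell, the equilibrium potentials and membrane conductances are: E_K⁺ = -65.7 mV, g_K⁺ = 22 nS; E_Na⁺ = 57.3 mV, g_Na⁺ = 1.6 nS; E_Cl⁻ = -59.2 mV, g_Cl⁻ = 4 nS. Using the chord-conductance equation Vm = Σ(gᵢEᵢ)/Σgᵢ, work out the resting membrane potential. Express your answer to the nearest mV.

-58 mV

Σ gᵢEᵢ = 22·(-65.7) + 1.6·(57.3) + 4·(-59.2) = -1590.52
Σ gᵢ = 22 + 1.6 + 4 = 27.6
Vm = -1590.52 / 27.6 = -57.63 mV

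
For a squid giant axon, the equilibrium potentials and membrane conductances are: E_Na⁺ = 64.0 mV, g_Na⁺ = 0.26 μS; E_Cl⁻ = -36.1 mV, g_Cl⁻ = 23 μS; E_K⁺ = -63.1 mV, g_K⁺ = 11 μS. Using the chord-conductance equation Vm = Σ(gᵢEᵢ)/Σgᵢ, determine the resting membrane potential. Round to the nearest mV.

-44 mV

Σ gᵢEᵢ = 0.26·(64.0) + 23·(-36.1) + 11·(-63.1) = -1507.76
Σ gᵢ = 0.26 + 23 + 11 = 34.26
Vm = -1507.76 / 34.26 = -44.01 mV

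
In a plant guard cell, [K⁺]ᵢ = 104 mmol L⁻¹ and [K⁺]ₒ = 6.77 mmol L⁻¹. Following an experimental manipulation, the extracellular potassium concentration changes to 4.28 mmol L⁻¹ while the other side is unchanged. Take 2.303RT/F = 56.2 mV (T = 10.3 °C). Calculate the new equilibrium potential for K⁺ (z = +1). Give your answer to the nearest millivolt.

-78 mV

After the shift: [K⁺]_out = 4.28, [K⁺]_in = 104 mmol L⁻¹.
E_new = (56.2/1)·log₁₀(4.28/104) = 56.20 · (-1.3856) = -77.87 mV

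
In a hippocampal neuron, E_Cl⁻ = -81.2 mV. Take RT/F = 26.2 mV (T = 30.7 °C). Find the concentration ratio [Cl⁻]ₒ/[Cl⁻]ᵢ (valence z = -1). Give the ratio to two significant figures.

ln([out]/[in]) = E·z/(26.2) = -81.2 × -1 / 26.2 = 3.0992
[out]/[in] = e^(3.0992) = 22.18

22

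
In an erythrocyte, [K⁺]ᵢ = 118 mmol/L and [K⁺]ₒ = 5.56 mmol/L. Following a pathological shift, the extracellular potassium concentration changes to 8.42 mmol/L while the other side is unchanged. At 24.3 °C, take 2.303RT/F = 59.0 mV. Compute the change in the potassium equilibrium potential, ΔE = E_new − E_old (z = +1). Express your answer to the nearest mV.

E_old = (59.0/1)·log₁₀(5.56/118) = -78.28 mV
E_new = (59.0/1)·log₁₀(8.42/118) = -67.65 mV
ΔE = -67.65 − (-78.28) = 10.63 mV

11 mV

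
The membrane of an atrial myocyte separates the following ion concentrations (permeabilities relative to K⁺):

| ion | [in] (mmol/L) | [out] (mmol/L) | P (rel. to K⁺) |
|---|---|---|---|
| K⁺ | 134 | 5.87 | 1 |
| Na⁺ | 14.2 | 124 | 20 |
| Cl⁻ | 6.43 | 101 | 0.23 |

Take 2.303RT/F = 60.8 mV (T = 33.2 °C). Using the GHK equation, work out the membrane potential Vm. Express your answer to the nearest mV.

Vm = 60.8 · log₁₀[(Σ P·[cation]ₒ + Σ P·[anion]ᵢ) / (Σ P·[cation]ᵢ + Σ P·[anion]ₒ)]
Numerator = 1×5.87 + 20×124 + 0.23×6.43 = 2487
Denominator = 1×134 + 20×14.2 + 0.23×101 = 441.2
Vm = 60.8 · log₁₀(5.6373) = 60.8 × (0.7511) = 45.67 mV

46 mV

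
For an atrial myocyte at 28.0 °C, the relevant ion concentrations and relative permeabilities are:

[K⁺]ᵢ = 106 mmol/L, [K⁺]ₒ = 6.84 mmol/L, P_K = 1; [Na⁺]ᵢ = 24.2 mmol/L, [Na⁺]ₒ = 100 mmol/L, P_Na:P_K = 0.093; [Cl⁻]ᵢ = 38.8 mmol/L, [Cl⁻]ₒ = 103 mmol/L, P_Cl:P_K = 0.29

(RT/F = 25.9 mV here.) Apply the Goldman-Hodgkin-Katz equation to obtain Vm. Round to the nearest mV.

-42 mV

Vm = 25.9 · ln[(Σ P·[cation]ₒ + Σ P·[anion]ᵢ) / (Σ P·[cation]ᵢ + Σ P·[anion]ₒ)]
Numerator = 1×6.84 + 0.093×100 + 0.29×38.8 = 27.39
Denominator = 1×106 + 0.093×24.2 + 0.29×103 = 138.1
Vm = 25.9 · ln(0.19832) = 25.9 × (-1.6179) = -41.90 mV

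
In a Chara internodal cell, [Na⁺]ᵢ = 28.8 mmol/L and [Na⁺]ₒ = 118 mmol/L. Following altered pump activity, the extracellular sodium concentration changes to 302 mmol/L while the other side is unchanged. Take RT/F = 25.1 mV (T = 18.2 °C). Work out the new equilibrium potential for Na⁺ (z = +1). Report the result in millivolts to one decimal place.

After the shift: [Na⁺]_out = 302, [Na⁺]_in = 28.8 mmol/L.
E_new = (25.1/1)·ln(302/28.8) = 25.10 · (2.3501) = 58.99 mV

59.0 mV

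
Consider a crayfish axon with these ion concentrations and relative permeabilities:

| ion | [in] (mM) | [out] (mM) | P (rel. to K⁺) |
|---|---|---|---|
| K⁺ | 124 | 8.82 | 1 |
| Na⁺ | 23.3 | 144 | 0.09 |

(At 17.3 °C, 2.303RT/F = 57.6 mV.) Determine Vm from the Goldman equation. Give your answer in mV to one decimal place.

-43.9 mV

Vm = 57.6 · log₁₀[(Σ P·[cation]ₒ + Σ P·[anion]ᵢ) / (Σ P·[cation]ᵢ + Σ P·[anion]ₒ)]
Numerator = 1×8.82 + 0.09×144 = 21.78
Denominator = 1×124 + 0.09×23.3 = 126.1
Vm = 57.6 · log₁₀(0.17272) = 57.6 × (-0.7626) = -43.93 mV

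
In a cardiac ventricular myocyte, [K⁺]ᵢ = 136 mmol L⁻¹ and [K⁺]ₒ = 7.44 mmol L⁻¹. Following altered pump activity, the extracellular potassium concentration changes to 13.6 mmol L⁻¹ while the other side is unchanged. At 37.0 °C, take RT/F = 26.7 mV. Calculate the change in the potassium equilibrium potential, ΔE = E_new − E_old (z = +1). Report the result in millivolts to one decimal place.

E_old = (26.7/1)·ln(7.44/136) = -77.58 mV
E_new = (26.7/1)·ln(13.6/136) = -61.48 mV
ΔE = -61.48 − (-77.58) = 16.11 mV

16.1 mV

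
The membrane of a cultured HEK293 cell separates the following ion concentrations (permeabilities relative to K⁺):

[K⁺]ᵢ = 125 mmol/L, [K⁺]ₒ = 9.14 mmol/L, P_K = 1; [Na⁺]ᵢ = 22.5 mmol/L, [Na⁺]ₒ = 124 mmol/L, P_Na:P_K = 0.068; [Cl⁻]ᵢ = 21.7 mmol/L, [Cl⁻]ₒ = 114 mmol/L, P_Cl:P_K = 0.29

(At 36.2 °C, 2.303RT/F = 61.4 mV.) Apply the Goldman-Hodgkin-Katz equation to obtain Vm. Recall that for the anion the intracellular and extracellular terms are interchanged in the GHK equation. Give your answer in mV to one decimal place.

Vm = 61.4 · log₁₀[(Σ P·[cation]ₒ + Σ P·[anion]ᵢ) / (Σ P·[cation]ᵢ + Σ P·[anion]ₒ)]
Numerator = 1×9.14 + 0.068×124 + 0.29×21.7 = 23.87
Denominator = 1×125 + 0.068×22.5 + 0.29×114 = 159.6
Vm = 61.4 · log₁₀(0.14954) = 61.4 × (-0.8252) = -50.67 mV

-50.7 mV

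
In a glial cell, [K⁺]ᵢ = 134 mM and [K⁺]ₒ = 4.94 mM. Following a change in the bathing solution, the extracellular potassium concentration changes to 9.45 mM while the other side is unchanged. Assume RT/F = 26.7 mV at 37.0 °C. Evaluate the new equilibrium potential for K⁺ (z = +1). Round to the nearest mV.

After the shift: [K⁺]_out = 9.45, [K⁺]_in = 134 mM.
E_new = (26.7/1)·ln(9.45/134) = 26.70 · (-2.6518) = -70.80 mV

-71 mV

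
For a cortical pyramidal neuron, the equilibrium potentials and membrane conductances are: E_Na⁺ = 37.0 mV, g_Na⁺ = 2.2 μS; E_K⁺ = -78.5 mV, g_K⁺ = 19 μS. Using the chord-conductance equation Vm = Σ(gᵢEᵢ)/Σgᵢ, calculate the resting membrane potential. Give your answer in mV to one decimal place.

Σ gᵢEᵢ = 2.2·(37.0) + 19·(-78.5) = -1410.10
Σ gᵢ = 2.2 + 19 = 21.2
Vm = -1410.10 / 21.2 = -66.51 mV

-66.5 mV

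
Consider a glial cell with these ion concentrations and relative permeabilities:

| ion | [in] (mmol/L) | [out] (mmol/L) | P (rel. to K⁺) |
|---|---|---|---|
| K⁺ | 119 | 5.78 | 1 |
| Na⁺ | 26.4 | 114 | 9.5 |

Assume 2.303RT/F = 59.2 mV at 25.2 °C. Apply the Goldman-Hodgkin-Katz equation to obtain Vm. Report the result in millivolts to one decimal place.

27.8 mV

Vm = 59.2 · log₁₀[(Σ P·[cation]ₒ + Σ P·[anion]ᵢ) / (Σ P·[cation]ᵢ + Σ P·[anion]ₒ)]
Numerator = 1×5.78 + 9.5×114 = 1089
Denominator = 1×119 + 9.5×26.4 = 369.8
Vm = 59.2 · log₁₀(2.9442) = 59.2 × (0.4690) = 27.76 mV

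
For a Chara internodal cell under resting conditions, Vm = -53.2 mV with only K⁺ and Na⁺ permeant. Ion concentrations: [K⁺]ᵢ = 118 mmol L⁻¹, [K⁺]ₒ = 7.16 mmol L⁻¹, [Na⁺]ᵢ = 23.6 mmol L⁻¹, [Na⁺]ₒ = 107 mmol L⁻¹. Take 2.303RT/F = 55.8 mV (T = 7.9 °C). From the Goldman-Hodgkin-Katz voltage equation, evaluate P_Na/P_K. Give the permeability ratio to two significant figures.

0.057

Let α = P_Na/P_K. GHK: Vm = 55.8·log₁₀[(Kₒ + α·Naₒ)/(Kᵢ + α·Naᵢ)].
10^(Vm/55.8) = 10^(-53.2/55.8) = 0.11133
So 0.11133·(Kᵢ + α·Naᵢ) = Kₒ + α·Naₒ → α = (0.11133·118.0 − 7.16) / (107.0 − 0.11133·23.6)
α = (13.14 − 7.16) / (107.0 − 2.627) = 5.976/104.4 = 0.05726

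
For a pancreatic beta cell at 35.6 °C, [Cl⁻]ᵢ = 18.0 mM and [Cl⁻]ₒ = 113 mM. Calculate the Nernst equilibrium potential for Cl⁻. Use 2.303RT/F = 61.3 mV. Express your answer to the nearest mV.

-49 mV

E = (61.3/z) · log₁₀([Cl⁻]_out/[Cl⁻]_in) with z = -1.
For an anion, dividing by z = -1 reverses the sign.
= (61.3/-1) · log₁₀(113/18.0) = -61.30 · log₁₀(6.278)
= -61.30 · (0.7978) = -48.91 mV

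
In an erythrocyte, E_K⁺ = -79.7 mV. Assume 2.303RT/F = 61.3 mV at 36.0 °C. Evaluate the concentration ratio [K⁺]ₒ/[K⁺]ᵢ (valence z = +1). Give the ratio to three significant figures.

log₁₀([out]/[in]) = E·z/(61.3) = -79.7 × 1 / 61.3 = -1.3002
[out]/[in] = 10^(-1.3002) = 0.0501

0.0501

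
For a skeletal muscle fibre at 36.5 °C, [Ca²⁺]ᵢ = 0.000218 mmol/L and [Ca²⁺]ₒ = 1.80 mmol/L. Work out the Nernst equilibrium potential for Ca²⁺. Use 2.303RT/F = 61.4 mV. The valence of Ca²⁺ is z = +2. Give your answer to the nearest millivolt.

120 mV

E = (61.4/z) · log₁₀([Ca²⁺]_out/[Ca²⁺]_in) with z = +2.
= (61.4/2) · log₁₀(1.80/0.000218) = 30.70 · log₁₀(8257)
= 30.70 · (3.9168) = 120.25 mV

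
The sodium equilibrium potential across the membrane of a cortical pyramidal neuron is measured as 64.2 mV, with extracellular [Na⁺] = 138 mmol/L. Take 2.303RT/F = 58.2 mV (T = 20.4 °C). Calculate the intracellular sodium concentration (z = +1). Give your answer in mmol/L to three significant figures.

Nernst: E = (58.2/1) · log₁₀([out]/[in]), so log₁₀([out]/[in]) = 64.2 × 1 / 58.2 = 1.1031.
[out]/[in] = 10^(1.1031) = 12.68.
[in] = 138 / 12.68 = 10.88 mmol/L.

10.9 mmol/L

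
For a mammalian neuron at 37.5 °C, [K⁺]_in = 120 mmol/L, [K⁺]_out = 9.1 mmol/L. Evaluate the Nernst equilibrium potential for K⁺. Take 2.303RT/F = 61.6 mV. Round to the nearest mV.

-69 mV

E = (61.6/z) · log₁₀([K⁺]_out/[K⁺]_in) with z = +1.
= (61.6/1) · log₁₀(9.1/120) = 61.60 · log₁₀(0.07583)
= 61.60 · (-1.1201) = -69.00 mV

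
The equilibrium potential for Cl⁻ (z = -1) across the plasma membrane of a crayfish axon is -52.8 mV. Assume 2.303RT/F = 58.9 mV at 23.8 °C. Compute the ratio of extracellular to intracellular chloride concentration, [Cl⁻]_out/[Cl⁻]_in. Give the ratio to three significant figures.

log₁₀([out]/[in]) = E·z/(58.9) = -52.8 × -1 / 58.9 = 0.8964
[out]/[in] = 10^(0.8964) = 7.878

7.88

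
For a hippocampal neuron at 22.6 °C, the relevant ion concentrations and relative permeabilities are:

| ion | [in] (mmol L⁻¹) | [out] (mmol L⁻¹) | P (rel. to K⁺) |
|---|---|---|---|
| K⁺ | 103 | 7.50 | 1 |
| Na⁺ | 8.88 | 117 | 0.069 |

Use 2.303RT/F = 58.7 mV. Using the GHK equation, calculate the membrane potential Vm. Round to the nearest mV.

Vm = 58.7 · log₁₀[(Σ P·[cation]ₒ + Σ P·[anion]ᵢ) / (Σ P·[cation]ᵢ + Σ P·[anion]ₒ)]
Numerator = 1×7.50 + 0.069×117 = 15.57
Denominator = 1×103 + 0.069×8.88 = 103.6
Vm = 58.7 · log₁₀(0.1503) = 58.7 × (-0.8230) = -48.31 mV

-48 mV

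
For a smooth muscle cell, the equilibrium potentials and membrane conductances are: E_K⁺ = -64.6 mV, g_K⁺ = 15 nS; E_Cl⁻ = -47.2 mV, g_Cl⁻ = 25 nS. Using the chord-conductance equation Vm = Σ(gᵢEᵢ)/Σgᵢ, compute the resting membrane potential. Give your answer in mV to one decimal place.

Σ gᵢEᵢ = 15·(-64.6) + 25·(-47.2) = -2149.00
Σ gᵢ = 15 + 25 = 40
Vm = -2149.00 / 40 = -53.73 mV

-53.7 mV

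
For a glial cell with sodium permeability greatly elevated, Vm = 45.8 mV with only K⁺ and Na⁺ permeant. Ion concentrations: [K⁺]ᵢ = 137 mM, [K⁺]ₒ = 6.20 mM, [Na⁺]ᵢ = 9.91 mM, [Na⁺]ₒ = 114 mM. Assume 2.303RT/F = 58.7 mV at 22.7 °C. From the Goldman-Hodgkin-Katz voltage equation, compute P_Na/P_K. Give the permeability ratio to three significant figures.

15.1

Let α = P_Na/P_K. GHK: Vm = 58.7·log₁₀[(Kₒ + α·Naₒ)/(Kᵢ + α·Naᵢ)].
10^(Vm/58.7) = 10^(45.8/58.7) = 6.0289
So 6.0289·(Kᵢ + α·Naᵢ) = Kₒ + α·Naₒ → α = (6.0289·137.0 − 6.2) / (114.0 − 6.0289·9.91)
α = (826 − 6.2) / (114.0 − 59.75) = 819.8/54.25 = 15.11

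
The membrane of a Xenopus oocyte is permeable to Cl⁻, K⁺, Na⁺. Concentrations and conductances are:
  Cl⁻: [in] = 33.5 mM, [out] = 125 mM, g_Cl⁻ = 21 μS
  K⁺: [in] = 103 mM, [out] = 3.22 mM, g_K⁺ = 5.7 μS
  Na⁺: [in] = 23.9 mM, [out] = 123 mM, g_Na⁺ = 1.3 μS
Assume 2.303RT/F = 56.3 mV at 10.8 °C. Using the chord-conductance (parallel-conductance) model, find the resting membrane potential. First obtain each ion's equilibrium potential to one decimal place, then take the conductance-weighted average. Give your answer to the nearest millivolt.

-40 mV

E_Cl⁻ = (56.3/-1)·log₁₀(125/33.5) = -32.2 mV
E_K⁺ = (56.3/1)·log₁₀(3.22/103) = -84.7 mV
E_Na⁺ = (56.3/1)·log₁₀(123/23.9) = 40.1 mV
Vm = (Σ gᵢEᵢ)/(Σ gᵢ) = (21·-32.2 + 5.7·-84.7 + 1.3·40.1) / (21 + 5.7 + 1.3)
= -1106.86 / 28 = -39.53 mV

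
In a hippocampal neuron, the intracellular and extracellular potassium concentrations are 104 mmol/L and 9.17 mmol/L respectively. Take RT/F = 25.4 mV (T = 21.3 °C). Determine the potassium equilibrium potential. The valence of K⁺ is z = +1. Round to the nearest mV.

E = (25.4/z) · ln([K⁺]_out/[K⁺]_in) with z = +1.
= (25.4/1) · ln(9.17/104) = 25.40 · ln(0.08817)
= 25.40 · (-2.4285) = -61.68 mV

-62 mV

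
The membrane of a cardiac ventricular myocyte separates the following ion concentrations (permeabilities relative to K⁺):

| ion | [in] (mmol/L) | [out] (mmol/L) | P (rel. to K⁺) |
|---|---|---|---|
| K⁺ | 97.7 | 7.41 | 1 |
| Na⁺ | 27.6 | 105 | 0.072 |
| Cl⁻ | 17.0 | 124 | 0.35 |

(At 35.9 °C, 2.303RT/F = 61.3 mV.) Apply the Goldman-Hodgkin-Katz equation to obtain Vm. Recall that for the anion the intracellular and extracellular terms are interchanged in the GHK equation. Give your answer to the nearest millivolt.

-51 mV

Vm = 61.3 · log₁₀[(Σ P·[cation]ₒ + Σ P·[anion]ᵢ) / (Σ P·[cation]ᵢ + Σ P·[anion]ₒ)]
Numerator = 1×7.41 + 0.072×105 + 0.35×17.0 = 20.92
Denominator = 1×97.7 + 0.072×27.6 + 0.35×124 = 143.1
Vm = 61.3 · log₁₀(0.1462) = 61.3 × (-0.8350) = -51.19 mV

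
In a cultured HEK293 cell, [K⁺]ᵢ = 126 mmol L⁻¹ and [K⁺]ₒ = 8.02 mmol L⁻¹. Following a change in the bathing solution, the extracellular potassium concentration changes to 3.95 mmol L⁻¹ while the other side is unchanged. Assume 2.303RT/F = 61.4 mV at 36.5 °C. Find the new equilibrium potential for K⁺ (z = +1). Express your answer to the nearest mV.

After the shift: [K⁺]_out = 3.95, [K⁺]_in = 126 mmol L⁻¹.
E_new = (61.4/1)·log₁₀(3.95/126) = 61.40 · (-1.5038) = -92.33 mV

-92 mV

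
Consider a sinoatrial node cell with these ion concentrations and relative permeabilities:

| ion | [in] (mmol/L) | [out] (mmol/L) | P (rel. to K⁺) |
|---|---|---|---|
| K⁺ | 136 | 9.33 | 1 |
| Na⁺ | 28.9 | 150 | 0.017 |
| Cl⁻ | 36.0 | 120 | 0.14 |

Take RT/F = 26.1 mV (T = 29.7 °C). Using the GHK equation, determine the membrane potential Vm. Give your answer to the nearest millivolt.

-58 mV

Vm = 26.1 · ln[(Σ P·[cation]ₒ + Σ P·[anion]ᵢ) / (Σ P·[cation]ᵢ + Σ P·[anion]ₒ)]
Numerator = 1×9.33 + 0.017×150 + 0.14×36.0 = 16.92
Denominator = 1×136 + 0.017×28.9 + 0.14×120 = 153.3
Vm = 26.1 · ln(0.11038) = 26.1 × (-2.2038) = -57.52 mV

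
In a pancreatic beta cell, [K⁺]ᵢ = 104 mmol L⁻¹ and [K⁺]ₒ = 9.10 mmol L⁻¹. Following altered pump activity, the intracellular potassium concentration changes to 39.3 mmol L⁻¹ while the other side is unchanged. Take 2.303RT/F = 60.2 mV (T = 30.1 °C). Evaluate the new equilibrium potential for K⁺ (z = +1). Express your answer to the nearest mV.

After the shift: [K⁺]_out = 9.10, [K⁺]_in = 39.3 mmol L⁻¹.
E_new = (60.2/1)·log₁₀(9.10/39.3) = 60.20 · (-0.6354) = -38.25 mV

-38 mV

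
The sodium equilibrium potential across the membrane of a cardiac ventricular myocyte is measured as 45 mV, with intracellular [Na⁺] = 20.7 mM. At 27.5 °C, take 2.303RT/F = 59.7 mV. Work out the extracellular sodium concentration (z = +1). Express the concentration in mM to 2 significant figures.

Nernst: E = (59.7/1) · log₁₀([out]/[in]), so log₁₀([out]/[in]) = 45.0 × 1 / 59.7 = 0.7538.
[out]/[in] = 10^(0.7538) = 5.672.
[out] = 5.672 × 20.7 = 117.4 mM.

120 mM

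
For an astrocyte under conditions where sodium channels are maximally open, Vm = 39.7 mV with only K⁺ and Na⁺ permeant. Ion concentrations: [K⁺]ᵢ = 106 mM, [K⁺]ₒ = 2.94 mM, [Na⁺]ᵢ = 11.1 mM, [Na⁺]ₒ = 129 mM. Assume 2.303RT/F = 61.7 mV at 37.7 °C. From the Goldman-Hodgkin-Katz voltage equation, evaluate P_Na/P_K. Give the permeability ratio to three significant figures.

5.78

Let α = P_Na/P_K. GHK: Vm = 61.7·log₁₀[(Kₒ + α·Naₒ)/(Kᵢ + α·Naᵢ)].
10^(Vm/61.7) = 10^(39.7/61.7) = 4.3998
So 4.3998·(Kᵢ + α·Naᵢ) = Kₒ + α·Naₒ → α = (4.3998·106.0 − 2.94) / (129.0 − 4.3998·11.1)
α = (466.4 − 2.94) / (129.0 − 48.84) = 463.4/80.16 = 5.781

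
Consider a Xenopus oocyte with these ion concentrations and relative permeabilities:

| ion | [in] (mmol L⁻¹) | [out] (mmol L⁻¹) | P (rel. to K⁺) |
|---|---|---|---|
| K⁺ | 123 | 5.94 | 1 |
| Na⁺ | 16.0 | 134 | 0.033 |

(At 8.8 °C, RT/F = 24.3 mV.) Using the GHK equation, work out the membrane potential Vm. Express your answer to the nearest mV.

-60 mV

Vm = 24.3 · ln[(Σ P·[cation]ₒ + Σ P·[anion]ᵢ) / (Σ P·[cation]ᵢ + Σ P·[anion]ₒ)]
Numerator = 1×5.94 + 0.033×134 = 10.36
Denominator = 1×123 + 0.033×16.0 = 123.5
Vm = 24.3 · ln(0.083884) = 24.3 × (-2.4783) = -60.22 mV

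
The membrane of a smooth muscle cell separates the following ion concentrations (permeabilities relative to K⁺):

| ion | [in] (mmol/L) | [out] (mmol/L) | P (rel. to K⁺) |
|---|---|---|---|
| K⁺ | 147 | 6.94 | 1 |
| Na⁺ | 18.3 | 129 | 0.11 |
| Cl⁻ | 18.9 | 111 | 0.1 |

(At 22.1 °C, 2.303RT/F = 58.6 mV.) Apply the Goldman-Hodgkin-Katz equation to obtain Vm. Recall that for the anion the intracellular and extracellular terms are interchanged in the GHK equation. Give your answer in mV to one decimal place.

-49.4 mV

Vm = 58.6 · log₁₀[(Σ P·[cation]ₒ + Σ P·[anion]ᵢ) / (Σ P·[cation]ᵢ + Σ P·[anion]ₒ)]
Numerator = 1×6.94 + 0.11×129 + 0.1×18.9 = 23.02
Denominator = 1×147 + 0.11×18.3 + 0.1×111 = 160.1
Vm = 58.6 · log₁₀(0.14377) = 58.6 × (-0.8423) = -49.36 mV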